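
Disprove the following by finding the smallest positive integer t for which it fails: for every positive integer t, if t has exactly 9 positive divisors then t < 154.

t = 36: τ(36) = 9; 36 < 154.
t = 100: τ(100) = 9; 100 < 154.
t = 196: τ(196) = 9; 196 ≥ 154.
Hence t = 196 is a counterexample.

t = 196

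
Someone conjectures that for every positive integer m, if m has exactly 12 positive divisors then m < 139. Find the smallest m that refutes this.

Check each positive integer m in order until m has exactly 12 positive divisors but the claim fails.
For m = 60, 72, 84, 90, 96, 108, 126, 132 the conclusion holds.
m = 140: τ(140) = 12; 140 ≥ 139.
So m = 140 is the smallest counterexample.

m = 140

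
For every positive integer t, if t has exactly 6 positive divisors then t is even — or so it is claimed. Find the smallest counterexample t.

t = 45

The first 6 eligible values, up to t = 44, all satisfy the conclusion.
t = 45: divisors of 45: 1, 3, 5, 9, 15, 45; 45 is odd.
Hence t = 45 is a counterexample.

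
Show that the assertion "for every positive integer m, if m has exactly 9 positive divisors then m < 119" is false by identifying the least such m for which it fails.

A counterexample is any positive integer m such that m has exactly 9 positive divisors but the claim fails; we check each in order.
For m = 36, 100 the conclusion holds.
m = 196: τ(196) = 9; 196 ≥ 119.

m = 196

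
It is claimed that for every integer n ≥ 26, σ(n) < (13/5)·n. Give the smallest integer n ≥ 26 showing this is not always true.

For n = 26, 27, 28, 29, …, 57, 58, 59 the conclusion holds.
n = 60: σ(60) = 168; 168 ≥ 156.

n = 60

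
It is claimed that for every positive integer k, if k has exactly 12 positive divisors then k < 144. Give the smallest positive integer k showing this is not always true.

We need the least positive integer k for which k has exactly 12 positive divisors but the claim fails.
For k = 60, 72, 84, 90, 96, 108, 126, 132, 140 the conclusion holds.
k = 150: τ(150) = 12; 150 ≥ 144.

k = 150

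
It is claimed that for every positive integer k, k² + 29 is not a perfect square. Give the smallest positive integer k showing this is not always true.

For k = 1, 2, 3, 4, …, 11, 12, 13 the conclusion holds.
k = 14: 14² + 29 = 225 = 15², a perfect square.
Thus k = 14 disproves the claim, and no smaller k works.

k = 14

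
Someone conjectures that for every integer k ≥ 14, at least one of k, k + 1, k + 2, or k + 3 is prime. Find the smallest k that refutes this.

We need the least integer k ≥ 14 for which k, k + 1, k + 2, k + 3 are all composite.
For k = 14, 15, 16, 17, 18, 19, 20, 21, 22, 23 the conclusion holds.
k = 24: 24 = 2 × 12; 25 = 5 × 5; 26 = 2 × 13; 27 = 3 × 9 — all composite.
Thus k = 24 disproves the claim, and no smaller k works.

k = 24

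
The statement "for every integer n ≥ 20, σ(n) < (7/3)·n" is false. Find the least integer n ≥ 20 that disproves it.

n = 24

A counterexample is any integer n ≥ 20 such that the claim fails; we check each in order.
For n = 20, 21, 22, 23 the conclusion holds.
n = 24: σ(24) = 60; 60 ≥ 56.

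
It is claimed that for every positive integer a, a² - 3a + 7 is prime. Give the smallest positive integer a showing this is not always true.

a = 1: a² - 3a + 7 = 5, prime.
a = 2: a² - 3a + 7 = 5, prime.
a = 3: a² - 3a + 7 = 7, prime.
a = 4: a² - 3a + 7 = 11, prime.
a = 5: a² - 3a + 7 = 17, prime.
a = 6: a² - 3a + 7 = 25 = 5 × 5, composite.

a = 6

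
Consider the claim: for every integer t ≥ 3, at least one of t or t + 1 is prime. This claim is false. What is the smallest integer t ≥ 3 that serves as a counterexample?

A counterexample is any integer t ≥ 3 such that t, t + 1 are both composite; we check each in order.
The first 5 eligible values, up to t = 7, all satisfy the conclusion.
t = 8: 8 = 2 × 4; 9 = 3 × 3 — both composite.

t = 8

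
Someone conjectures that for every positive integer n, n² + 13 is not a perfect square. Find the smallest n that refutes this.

n = 6

A counterexample is any positive integer n such that n² + 13 is a perfect square; we check each in order.
The first 5 eligible values, up to n = 5, all satisfy the conclusion.
n = 6: 6² + 13 = 49 = 7², a perfect square.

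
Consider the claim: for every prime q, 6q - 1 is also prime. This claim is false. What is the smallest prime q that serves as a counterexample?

q = 11

The first 4 eligible values, up to q = 7, all satisfy the conclusion.
q = 11: 6q - 1 = 65 = 5 × 13, not prime.
Thus q = 11 disproves the claim, and no smaller q works.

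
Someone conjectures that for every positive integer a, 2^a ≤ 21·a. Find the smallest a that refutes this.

Check each positive integer a in order until 2^a > 21·a.
a = 1: 2^a = 2 and 21·a = 21, so 2 ≤ 21.
a = 2: 2^a = 4 and 21·a = 42, so 4 ≤ 42.
a = 3: 2^a = 8 and 21·a = 63, so 8 ≤ 63.
a = 4: 2^a = 16 and 21·a = 84, so 16 ≤ 84.
a = 5: 2^a = 32 and 21·a = 105, so 32 ≤ 105.
a = 6: 2^a = 64 and 21·a = 126, so 64 ≤ 126.
a = 7: 2^a = 128 and 21·a = 147, so 128 ≤ 147.
a = 8: 2^a = 256 and 21·a = 168, so 256 > 168.
Thus a = 8 disproves the claim, and no smaller a works.

a = 8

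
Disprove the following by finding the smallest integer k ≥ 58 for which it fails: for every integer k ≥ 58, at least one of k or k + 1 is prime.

k = 62

Check each integer k ≥ 58 in order until k, k + 1 are both composite.
For k = 58, 59, 60, 61 the conclusion holds.
k = 62: 62 = 2 × 31; 63 = 3 × 21 — both composite.
Thus k = 62 disproves the claim, and no smaller k works.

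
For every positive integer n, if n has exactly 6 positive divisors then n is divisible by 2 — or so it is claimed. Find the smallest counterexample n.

n = 45

We need the least positive integer n for which n has exactly 6 positive divisors but n is not divisible by 2.
For n = 12, 18, 20, 28, 32, 44 the conclusion holds.
n = 45: τ(45) = 6; 45 mod 2 = 1.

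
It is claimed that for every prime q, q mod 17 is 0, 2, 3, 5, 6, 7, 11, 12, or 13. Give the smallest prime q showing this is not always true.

Check each prime q in order until the claim fails.
For q = 2, 3, 5, 7, 11, 13, 17, 19, 23, 29 the conclusion holds.
q = 31: 31 mod 17 = 14 — not in {0, 2, 3, 5, 6, 7, 11, 12, 13}.
Thus q = 31 disproves the claim, and no smaller q works.

q = 31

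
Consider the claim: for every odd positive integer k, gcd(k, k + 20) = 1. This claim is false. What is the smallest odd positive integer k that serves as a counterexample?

k = 1: gcd(1, 21) = 1.
k = 3: gcd(3, 23) = 1.
k = 5: gcd(5, 25) = 5.

k = 5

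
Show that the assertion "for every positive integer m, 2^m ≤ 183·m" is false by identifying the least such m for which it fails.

A counterexample is any positive integer m such that 2^m > 183·m; we check each in order.
The first 10 eligible values, up to m = 10, all satisfy the conclusion.
m = 11: 2^m = 2048 and 183·m = 2013, so 2048 > 2013.

m = 11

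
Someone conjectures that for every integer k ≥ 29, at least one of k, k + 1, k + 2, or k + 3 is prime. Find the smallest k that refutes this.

k = 32

We need the least integer k ≥ 29 for which k, k + 1, k + 2, k + 3 are all composite.
For k = 29, 30, 31 the conclusion holds.
k = 32: 32 = 2 × 16; 33 = 3 × 11; 34 = 2 × 17; 35 = 5 × 7 — all composite.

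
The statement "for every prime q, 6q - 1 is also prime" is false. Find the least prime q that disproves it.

q = 11

q = 2: 6q - 1 = 11, prime.
q = 3: 6q - 1 = 17, prime.
q = 5: 6q - 1 = 29, prime.
q = 7: 6q - 1 = 41, prime.
q = 11: 6q - 1 = 65 = 5 × 13, not prime.
So q = 11 is the smallest counterexample.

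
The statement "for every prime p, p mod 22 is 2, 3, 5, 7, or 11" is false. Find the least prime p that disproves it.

p = 13

We need the least prime p for which the claim fails.
For p = 2, 3, 5, 7, 11 the conclusion holds.
p = 13: 13 mod 22 = 13 — not in {2, 3, 5, 7, 11}.
Thus p = 13 disproves the claim, and no smaller p works.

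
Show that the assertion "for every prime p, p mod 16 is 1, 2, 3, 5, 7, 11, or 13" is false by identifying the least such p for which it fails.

p = 31

A counterexample is any prime p such that the claim fails; we check each in order.
For p = 2, 3, 5, 7, 11, 13, 17, 19, 23, 29 the conclusion holds.
p = 31: 31 mod 16 = 15 — not in {1, 2, 3, 5, 7, 11, 13}.
So p = 31 is the smallest counterexample.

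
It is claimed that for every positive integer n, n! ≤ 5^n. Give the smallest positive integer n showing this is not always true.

n = 12

A counterexample is any positive integer n such that n! > 5^n; we check each in order.
The first 11 eligible values, up to n = 11, all satisfy the conclusion.
n = 12: n! = 479001600 and 5^n = 244140625, so 479001600 > 244140625.
Thus n = 12 disproves the claim, and no smaller n works.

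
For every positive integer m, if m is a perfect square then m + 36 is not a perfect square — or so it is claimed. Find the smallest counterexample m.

m = 64

Check each positive integer m in order until m is a perfect square but m + 36 is a perfect square.
m = 1: 1 + 36 = 37, not a perfect square.
m = 4: 4 + 36 = 40, not a perfect square.
m = 9: 9 + 36 = 45, not a perfect square.
m = 16: 16 + 36 = 52, not a perfect square.
m = 25: 25 + 36 = 61, not a perfect square.
m = 36: 36 + 36 = 72, not a perfect square.
m = 49: 49 + 36 = 85, not a perfect square.
m = 64: 64 = 8² and 64 + 36 = 100 = 10².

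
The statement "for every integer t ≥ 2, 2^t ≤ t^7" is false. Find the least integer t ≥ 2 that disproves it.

A counterexample is any integer t ≥ 2 such that 2^t > t^7; we check each in order.
The first 35 eligible values, up to t = 36, all satisfy the conclusion.
t = 37: 2^t = 137438953472 and t^7 = 94931877133, so 137438953472 > 94931877133.

t = 37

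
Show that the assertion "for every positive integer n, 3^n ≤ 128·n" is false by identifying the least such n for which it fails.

n = 7

We need the least positive integer n for which 3^n > 128·n.
The first 6 eligible values, up to n = 6, all satisfy the conclusion.
n = 7: 3^n = 2187 and 128·n = 896, so 2187 > 896.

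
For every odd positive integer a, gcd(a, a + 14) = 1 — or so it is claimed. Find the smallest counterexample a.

a = 7

A counterexample is any odd positive integer a such that gcd(a, a + 14) > 1; we check each in order.
For a = 1, 3, 5 the conclusion holds.
a = 7: gcd(7, 21) = 7.
Thus a = 7 disproves the claim, and no smaller a works.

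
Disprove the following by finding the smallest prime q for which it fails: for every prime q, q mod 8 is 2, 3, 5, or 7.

q = 17

Check each prime q in order until the claim fails.
The first 6 eligible values, up to q = 13, all satisfy the conclusion.
q = 17: 17 mod 8 = 1 — not in {2, 3, 5, 7}.
Thus q = 17 disproves the claim, and no smaller q works.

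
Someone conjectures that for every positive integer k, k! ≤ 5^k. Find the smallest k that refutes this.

k = 12

Check each positive integer k in order until k! > 5^k.
For k = 1, 2, 3, 4, …, 9, 10, 11 the conclusion holds.
k = 12: k! = 479001600 and 5^k = 244140625, so 479001600 > 244140625.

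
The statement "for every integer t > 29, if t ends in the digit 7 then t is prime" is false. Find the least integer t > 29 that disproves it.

t = 57

We need the least integer t > 29 for which t ends in the digit 7 but t is not prime.
t = 37: 37 ends in 7 and is prime.
t = 47: 47 ends in 7 and is prime.
t = 57: 57 ends in 7; 57 = 3 × 19, composite.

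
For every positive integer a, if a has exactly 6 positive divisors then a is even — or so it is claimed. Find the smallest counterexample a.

a = 45

For a = 12, 18, 20, 28, 32, 44 the conclusion holds.
a = 45: divisors of 45: 1, 3, 5, 9, 15, 45; 45 is odd.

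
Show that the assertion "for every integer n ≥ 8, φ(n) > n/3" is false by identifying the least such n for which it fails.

For n = 8, 9, 10, 11 the conclusion holds.
n = 12: φ(12) = 4 and 12/3 = 4, so φ(12) ≤ 12/3.
Thus n = 12 disproves the claim, and no smaller n works.

n = 12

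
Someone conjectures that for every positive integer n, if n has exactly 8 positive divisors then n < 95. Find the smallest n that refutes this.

Check each positive integer n in order until n has exactly 8 positive divisors but the claim fails.
The first 10 eligible values, up to n = 88, all satisfy the conclusion.
n = 102: τ(102) = 8; 102 ≥ 95.
Thus n = 102 disproves the claim, and no smaller n works.

n = 102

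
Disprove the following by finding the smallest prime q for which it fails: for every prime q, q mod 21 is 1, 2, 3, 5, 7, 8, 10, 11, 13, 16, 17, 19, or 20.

A counterexample is any prime q such that the claim fails; we check each in order.
The first 18 eligible values, up to q = 61, all satisfy the conclusion.
q = 67: 67 mod 21 = 4 — not in {1, 2, 3, 5, 7, 8, 10, 11, 13, 16, 17, 19, 20}.
So q = 67 is the smallest counterexample.

q = 67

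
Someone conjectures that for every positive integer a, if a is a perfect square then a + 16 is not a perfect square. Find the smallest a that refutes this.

a = 9

A counterexample is any positive integer a such that a is a perfect square but a + 16 is a perfect square; we check each in order.
a = 1: 1 + 16 = 17, not a perfect square.
a = 4: 4 + 16 = 20, not a perfect square.
a = 9: 9 = 3² and 9 + 16 = 25 = 5².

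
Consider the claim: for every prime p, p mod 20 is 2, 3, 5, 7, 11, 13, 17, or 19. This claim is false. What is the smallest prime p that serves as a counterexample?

p = 29

For p = 2, 3, 5, 7, 11, 13, 17, 19, 23 the conclusion holds.
p = 29: 29 mod 20 = 9 — not in {2, 3, 5, 7, 11, 13, 17, 19}.
Thus p = 29 disproves the claim, and no smaller p works.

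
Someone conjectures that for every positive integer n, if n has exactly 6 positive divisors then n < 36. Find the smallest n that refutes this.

n = 44

n = 12: τ(12) = 6; 12 < 36.
n = 18: τ(18) = 6; 18 < 36.
n = 20: τ(20) = 6; 20 < 36.
n = 28: τ(28) = 6; 28 < 36.
n = 32: τ(32) = 6; 32 < 36.
n = 44: τ(44) = 6; 44 ≥ 36.
Thus n = 44 disproves the claim, and no smaller n works.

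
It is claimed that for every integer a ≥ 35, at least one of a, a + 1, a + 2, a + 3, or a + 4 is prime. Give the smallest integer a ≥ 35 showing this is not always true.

For a = 35, 36, 37, 38, …, 45, 46, 47 the conclusion holds.
a = 48: 48 = 2 × 24; 49 = 7 × 7; 50 = 2 × 25; 51 = 3 × 17; 52 = 2 × 26 — all composite.
Thus a = 48 disproves the claim, and no smaller a works.

a = 48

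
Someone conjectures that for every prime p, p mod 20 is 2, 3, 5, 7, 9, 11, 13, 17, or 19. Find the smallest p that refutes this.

p = 41

A counterexample is any prime p such that the claim fails; we check each in order.
For p = 2, 3, 5, 7, …, 29, 31, 37 the conclusion holds.
p = 41: 41 mod 20 = 1 — not in {2, 3, 5, 7, 9, 11, 13, 17, 19}.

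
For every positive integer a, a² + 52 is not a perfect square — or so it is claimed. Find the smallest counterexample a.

a = 12

For a = 1, 2, 3, 4, …, 9, 10, 11 the conclusion holds.
a = 12: 12² + 52 = 196 = 14², a perfect square.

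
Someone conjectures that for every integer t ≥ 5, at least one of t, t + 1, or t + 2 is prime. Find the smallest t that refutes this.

For t = 5, 6, 7 the conclusion holds.
t = 8: 8 = 2 × 4; 9 = 3 × 3; 10 = 2 × 5 — all composite.
Thus t = 8 disproves the claim, and no smaller t works.

t = 8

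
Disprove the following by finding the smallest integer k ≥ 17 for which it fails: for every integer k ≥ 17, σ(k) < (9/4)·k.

k = 24

A counterexample is any integer k ≥ 17 such that the claim fails; we check each in order.
For k = 17, 18, 19, 20, 21, 22, 23 the conclusion holds.
k = 24: σ(24) = 60; 60 ≥ 54.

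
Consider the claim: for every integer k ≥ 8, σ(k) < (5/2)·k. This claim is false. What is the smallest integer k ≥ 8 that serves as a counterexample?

We need the least integer k ≥ 8 for which the claim fails.
For k = 8, 9, 10, 11, …, 21, 22, 23 the conclusion holds.
k = 24: σ(24) = 60; 60 ≥ 60.

k = 24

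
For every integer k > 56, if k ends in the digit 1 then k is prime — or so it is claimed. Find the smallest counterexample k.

k = 81

Check each integer k > 56 in order until k ends in the digit 1 but k is not prime.
For k = 61, 71 the conclusion holds.
k = 81: 81 ends in 1; 81 = 3 × 27, composite.
So k = 81 is the smallest counterexample.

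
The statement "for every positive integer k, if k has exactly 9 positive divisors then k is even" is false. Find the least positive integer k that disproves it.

A counterexample is any positive integer k such that k has exactly 9 positive divisors but k is odd; we check each in order.
k = 36: divisors of 36: 9 divisors; 36 is even.
k = 100: divisors of 100: 9 divisors; 100 is even.
k = 196: divisors of 196: 9 divisors; 196 is even.
k = 225: divisors of 225: 9 divisors; 225 is odd.
So k = 225 is the smallest counterexample.

k = 225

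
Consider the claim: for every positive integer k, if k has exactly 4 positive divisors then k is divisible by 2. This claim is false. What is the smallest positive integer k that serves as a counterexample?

A counterexample is any positive integer k such that k has exactly 4 positive divisors but k is not divisible by 2; we check each in order.
For k = 6, 8, 10, 14 the conclusion holds.
k = 15: τ(15) = 4; 15 mod 2 = 1.
Hence k = 15 is a counterexample.

k = 15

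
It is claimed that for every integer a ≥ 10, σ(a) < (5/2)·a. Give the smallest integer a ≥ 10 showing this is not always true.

a = 24

For a = 10, 11, 12, 13, …, 21, 22, 23 the conclusion holds.
a = 24: σ(24) = 60; 60 ≥ 60.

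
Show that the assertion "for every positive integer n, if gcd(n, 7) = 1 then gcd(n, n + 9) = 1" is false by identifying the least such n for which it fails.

Check each positive integer n in order until gcd(n, 7) = 1 but gcd(n, n + 9) > 1.
n = 1: gcd(1, 10) = 1.
n = 2: gcd(2, 11) = 1.
n = 3: gcd(3, 12) = 3.
Hence n = 3 is a counterexample.

n = 3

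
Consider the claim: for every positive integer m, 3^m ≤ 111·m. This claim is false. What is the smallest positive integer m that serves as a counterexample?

For m = 1, 2, 3, 4, 5 the conclusion holds.
m = 6: 3^m = 729 and 111·m = 666, so 729 > 666.

m = 6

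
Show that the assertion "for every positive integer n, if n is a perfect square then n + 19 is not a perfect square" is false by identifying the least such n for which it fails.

A counterexample is any positive integer n such that n is a perfect square but n + 19 is a perfect square; we check each in order.
The first 8 eligible values, up to n = 64, all satisfy the conclusion.
n = 81: 81 = 9² and 81 + 19 = 100 = 10².

n = 81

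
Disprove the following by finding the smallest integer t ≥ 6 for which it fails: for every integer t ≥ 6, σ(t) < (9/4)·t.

t = 12

We need the least integer t ≥ 6 for which the claim fails.
t = 6: σ(6) = 12; 12 < 27/2.
t = 7: σ(7) = 8; 8 < 63/4.
t = 8: σ(8) = 15; 15 < 18.
t = 9: σ(9) = 13; 13 < 81/4.
t = 10: σ(10) = 18; 18 < 45/2.
t = 11: σ(11) = 12; 12 < 99/4.
t = 12: σ(12) = 28; 28 ≥ 27.
So t = 12 is the smallest counterexample.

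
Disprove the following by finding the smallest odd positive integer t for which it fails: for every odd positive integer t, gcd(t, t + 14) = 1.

t = 7

t = 1: gcd(1, 15) = 1.
t = 3: gcd(3, 17) = 1.
t = 5: gcd(5, 19) = 1.
t = 7: gcd(7, 21) = 7.
So t = 7 is the smallest counterexample.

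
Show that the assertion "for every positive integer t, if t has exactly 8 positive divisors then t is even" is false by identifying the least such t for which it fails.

t = 105

Check each positive integer t in order until t has exactly 8 positive divisors but t is odd.
The first 12 eligible values, up to t = 104, all satisfy the conclusion.
t = 105: divisors of 105: 1, 3, 5, 7, 15, 21, 35, 105; 105 is odd.
Hence t = 105 is a counterexample.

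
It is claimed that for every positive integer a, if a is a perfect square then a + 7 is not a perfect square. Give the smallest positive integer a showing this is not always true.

For a = 1, 4 the conclusion holds.
a = 9: 9 = 3² and 9 + 7 = 16 = 4².
So a = 9 is the smallest counterexample.

a = 9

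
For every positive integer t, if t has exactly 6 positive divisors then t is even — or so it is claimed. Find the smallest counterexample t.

We need the least positive integer t for which t has exactly 6 positive divisors but t is odd.
t = 12: divisors of 12: 1, 2, 3, 4, 6, 12; 12 is even.
t = 18: divisors of 18: 1, 2, 3, 6, 9, 18; 18 is even.
t = 20: divisors of 20: 1, 2, 4, 5, 10, 20; 20 is even.
t = 28: divisors of 28: 1, 2, 4, 7, 14, 28; 28 is even.
t = 32: divisors of 32: 1, 2, 4, 8, 16, 32; 32 is even.
t = 44: divisors of 44: 1, 2, 4, 11, 22, 44; 44 is even.
t = 45: divisors of 45: 1, 3, 5, 9, 15, 45; 45 is odd.

t = 45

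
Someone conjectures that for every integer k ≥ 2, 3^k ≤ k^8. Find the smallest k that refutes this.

Check each integer k ≥ 2 in order until 3^k > k^8.
For k = 2, 3, 4, 5, …, 20, 21, 22 the conclusion holds.
k = 23: 3^k = 94143178827 and k^8 = 78310985281, so 94143178827 > 78310985281.

k = 23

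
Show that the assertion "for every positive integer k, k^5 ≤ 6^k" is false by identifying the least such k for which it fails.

A counterexample is any positive integer k such that k^5 > 6^k; we check each in order.
k = 1: k^5 = 1 and 6^k = 6, so 1 ≤ 6.
k = 2: k^5 = 32 and 6^k = 36, so 32 ≤ 36.
k = 3: k^5 = 243 and 6^k = 216, so 243 > 216.

k = 3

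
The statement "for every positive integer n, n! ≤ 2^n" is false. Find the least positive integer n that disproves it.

A counterexample is any positive integer n such that n! > 2^n; we check each in order.
n = 1: n! = 1 and 2^n = 2, so 1 ≤ 2.
n = 2: n! = 2 and 2^n = 4, so 2 ≤ 4.
n = 3: n! = 6 and 2^n = 8, so 6 ≤ 8.
n = 4: n! = 24 and 2^n = 16, so 24 > 16.

n = 4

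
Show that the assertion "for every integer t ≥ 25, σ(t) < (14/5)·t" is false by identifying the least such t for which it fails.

A counterexample is any integer t ≥ 25 such that the claim fails; we check each in order.
The first 35 eligible values, up to t = 59, all satisfy the conclusion.
t = 60: σ(60) = 168; 168 ≥ 168.

t = 60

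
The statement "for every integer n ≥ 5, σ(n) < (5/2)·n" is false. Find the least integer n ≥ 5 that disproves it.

n = 24

We need the least integer n ≥ 5 for which the claim fails.
For n = 5, 6, 7, 8, …, 21, 22, 23 the conclusion holds.
n = 24: σ(24) = 60; 60 ≥ 60.
Thus n = 24 disproves the claim, and no smaller n works.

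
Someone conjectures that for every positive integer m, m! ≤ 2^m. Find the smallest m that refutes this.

m = 1: m! = 1 and 2^m = 2, so 1 ≤ 2.
m = 2: m! = 2 and 2^m = 4, so 2 ≤ 4.
m = 3: m! = 6 and 2^m = 8, so 6 ≤ 8.
m = 4: m! = 24 and 2^m = 16, so 24 > 16.

m = 4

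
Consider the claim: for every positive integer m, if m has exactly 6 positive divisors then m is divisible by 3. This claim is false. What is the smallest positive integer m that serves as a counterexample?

Check each positive integer m in order until m has exactly 6 positive divisors but m is not divisible by 3.
For m = 12, 18 the conclusion holds.
m = 20: τ(20) = 6; 20 mod 3 = 2.
Thus m = 20 disproves the claim, and no smaller m works.

m = 20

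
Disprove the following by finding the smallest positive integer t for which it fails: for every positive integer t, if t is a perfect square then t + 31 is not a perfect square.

t = 225

The first 14 eligible values, up to t = 196, all satisfy the conclusion.
t = 225: 225 = 15² and 225 + 31 = 256 = 16².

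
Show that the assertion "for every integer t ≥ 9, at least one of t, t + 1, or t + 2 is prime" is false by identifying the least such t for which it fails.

t = 14

We need the least integer t ≥ 9 for which t, t + 1, t + 2 are all composite.
For t = 9, 10, 11, 12, 13 the conclusion holds.
t = 14: 14 = 2 × 7; 15 = 3 × 5; 16 = 2 × 8 — all composite.
So t = 14 is the smallest counterexample.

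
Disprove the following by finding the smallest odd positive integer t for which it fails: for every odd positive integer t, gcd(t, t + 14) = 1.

Check each odd positive integer t in order until gcd(t, t + 14) > 1.
t = 1: gcd(1, 15) = 1.
t = 3: gcd(3, 17) = 1.
t = 5: gcd(5, 19) = 1.
t = 7: gcd(7, 21) = 7.

t = 7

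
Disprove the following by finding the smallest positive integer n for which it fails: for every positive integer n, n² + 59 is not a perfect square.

A counterexample is any positive integer n such that n² + 59 is a perfect square; we check each in order.
For n = 1, 2, 3, 4, …, 26, 27, 28 the conclusion holds.
n = 29: 29² + 59 = 900 = 30², a perfect square.
Hence n = 29 is a counterexample.

n = 29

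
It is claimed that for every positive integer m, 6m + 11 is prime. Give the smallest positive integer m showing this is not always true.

A counterexample is any positive integer m such that 6m + 11 is not prime; we check each in order.
m = 1: 6m + 11 = 17, prime.
m = 2: 6m + 11 = 23, prime.
m = 3: 6m + 11 = 29, prime.
m = 4: 6m + 11 = 35 = 5 × 7, composite.

m = 4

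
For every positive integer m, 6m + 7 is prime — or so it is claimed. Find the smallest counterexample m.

We need the least positive integer m for which 6m + 7 is not prime.
For m = 1, 2 the conclusion holds.
m = 3: 6m + 7 = 25 = 5 × 5, composite.
Hence m = 3 is a counterexample.

m = 3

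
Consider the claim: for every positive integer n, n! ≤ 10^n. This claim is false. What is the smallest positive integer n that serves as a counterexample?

n = 25

For n = 1, 2, 3, 4, …, 22, 23, 24 the conclusion holds.
n = 25: n! = 15511210043330985984000000 and 10^n = 10000000000000000000000000, so 15511210043330985984000000 > 10000000000000000000000000.
So n = 25 is the smallest counterexample.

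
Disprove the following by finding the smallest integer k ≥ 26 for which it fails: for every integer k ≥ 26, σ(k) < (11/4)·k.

For k = 26, 27, 28, 29, …, 57, 58, 59 the conclusion holds.
k = 60: σ(60) = 168; 168 ≥ 165.
Thus k = 60 disproves the claim, and no smaller k works.

k = 60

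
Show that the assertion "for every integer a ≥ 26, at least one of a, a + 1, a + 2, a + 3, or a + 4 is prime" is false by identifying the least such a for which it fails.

a = 32

A counterexample is any integer a ≥ 26 such that a, a + 1, a + 2, a + 3, a + 4 are all composite; we check each in order.
For a = 26, 27, 28, 29, 30, 31 the conclusion holds.
a = 32: 32 = 2 × 16; 33 = 3 × 11; 34 = 2 × 17; 35 = 5 × 7; 36 = 2 × 18 — all composite.
Thus a = 32 disproves the claim, and no smaller a works.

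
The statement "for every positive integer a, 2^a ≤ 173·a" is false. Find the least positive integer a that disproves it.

a = 11

We need the least positive integer a for which 2^a > 173·a.
The first 10 eligible values, up to a = 10, all satisfy the conclusion.
a = 11: 2^a = 2048 and 173·a = 1903, so 2048 > 1903.
Thus a = 11 disproves the claim, and no smaller a works.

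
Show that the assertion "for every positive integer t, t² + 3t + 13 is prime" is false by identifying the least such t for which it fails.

For t = 1, 2, 3, 4, 5, 6, 7, 8 the conclusion holds.
t = 9: t² + 3t + 13 = 121 = 11 × 11, composite.

t = 9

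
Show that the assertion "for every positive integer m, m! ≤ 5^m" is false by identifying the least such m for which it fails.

Check each positive integer m in order until m! > 5^m.
The first 11 eligible values, up to m = 11, all satisfy the conclusion.
m = 12: m! = 479001600 and 5^m = 244140625, so 479001600 > 244140625.

m = 12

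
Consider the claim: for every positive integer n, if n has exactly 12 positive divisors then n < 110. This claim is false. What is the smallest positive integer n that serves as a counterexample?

n = 126

n = 60: τ(60) = 12; 60 < 110.
n = 72: τ(72) = 12; 72 < 110.
n = 84: τ(84) = 12; 84 < 110.
n = 90: τ(90) = 12; 90 < 110.
n = 96: τ(96) = 12; 96 < 110.
n = 108: τ(108) = 12; 108 < 110.
n = 126: τ(126) = 12; 126 ≥ 110.
Hence n = 126 is a counterexample.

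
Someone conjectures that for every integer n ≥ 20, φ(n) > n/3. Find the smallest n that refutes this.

We need the least integer n ≥ 20 for which the claim fails.
The first 4 eligible values, up to n = 23, all satisfy the conclusion.
n = 24: φ(24) = 8 and 24/3 = 8, so φ(24) ≤ 24/3.

n = 24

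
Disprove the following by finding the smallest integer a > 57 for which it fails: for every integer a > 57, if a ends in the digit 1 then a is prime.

a = 61: 61 ends in 1 and is prime.
a = 71: 71 ends in 1 and is prime.
a = 81: 81 ends in 1; 81 = 3 × 27, composite.
Hence a = 81 is a counterexample.

a = 81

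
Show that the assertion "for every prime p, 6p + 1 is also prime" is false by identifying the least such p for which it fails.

p = 19

The first 7 eligible values, up to p = 17, all satisfy the conclusion.
p = 19: 6p + 1 = 115 = 5 × 23, not prime.
Hence p = 19 is a counterexample.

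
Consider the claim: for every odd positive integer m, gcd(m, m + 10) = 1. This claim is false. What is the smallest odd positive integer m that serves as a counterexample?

Check each odd positive integer m in order until gcd(m, m + 10) > 1.
m = 1: gcd(1, 11) = 1.
m = 3: gcd(3, 13) = 1.
m = 5: gcd(5, 15) = 5.

m = 5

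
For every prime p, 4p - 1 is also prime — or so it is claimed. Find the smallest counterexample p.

p = 7

For p = 2, 3, 5 the conclusion holds.
p = 7: 4p - 1 = 27 = 3 × 9, not prime.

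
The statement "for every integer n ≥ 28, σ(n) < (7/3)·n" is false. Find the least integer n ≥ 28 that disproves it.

Check each integer n ≥ 28 in order until the claim fails.
For n = 28, 29 the conclusion holds.
n = 30: σ(30) = 72; 72 ≥ 70.

n = 30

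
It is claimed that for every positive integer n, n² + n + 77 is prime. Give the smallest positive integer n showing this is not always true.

n = 6

We need the least positive integer n for which n² + n + 77 is not prime.
For n = 1, 2, 3, 4, 5 the conclusion holds.
n = 6: n² + n + 77 = 119 = 7 × 17, composite.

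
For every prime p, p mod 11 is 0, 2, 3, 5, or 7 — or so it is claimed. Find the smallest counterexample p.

The first 6 eligible values, up to p = 13, all satisfy the conclusion.
p = 17: 17 mod 11 = 6 — not in {0, 2, 3, 5, 7}.

p = 17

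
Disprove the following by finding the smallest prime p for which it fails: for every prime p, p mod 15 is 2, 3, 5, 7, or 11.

p = 13

We need the least prime p for which the claim fails.
p = 2: 2 mod 15 = 2.
p = 3: 3 mod 15 = 3.
p = 5: 5 mod 15 = 5.
p = 7: 7 mod 15 = 7.
p = 11: 11 mod 15 = 11.
p = 13: 13 mod 15 = 13 — not in {2, 3, 5, 7, 11}.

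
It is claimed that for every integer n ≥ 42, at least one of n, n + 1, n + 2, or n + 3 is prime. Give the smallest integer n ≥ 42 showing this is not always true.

n = 42: 43 is prime.
n = 43: 43 is prime.
n = 44: 47 is prime.
n = 45: 47 is prime.
n = 46: 47 is prime.
n = 47: 47 is prime.
n = 48: 48 = 2 × 24; 49 = 7 × 7; 50 = 2 × 25; 51 = 3 × 17 — all composite.
Hence n = 48 is a counterexample.

n = 48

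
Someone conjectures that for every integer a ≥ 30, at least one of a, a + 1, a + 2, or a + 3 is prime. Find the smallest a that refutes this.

We need the least integer a ≥ 30 for which a, a + 1, a + 2, a + 3 are all composite.
For a = 30, 31 the conclusion holds.
a = 32: 32 = 2 × 16; 33 = 3 × 11; 34 = 2 × 17; 35 = 5 × 7 — all composite.
Hence a = 32 is a counterexample.

a = 32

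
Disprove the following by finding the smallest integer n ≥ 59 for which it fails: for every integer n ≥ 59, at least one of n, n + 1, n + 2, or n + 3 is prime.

n = 62

We need the least integer n ≥ 59 for which n, n + 1, n + 2, n + 3 are all composite.
For n = 59, 60, 61 the conclusion holds.
n = 62: 62 = 2 × 31; 63 = 3 × 21; 64 = 2 × 32; 65 = 5 × 13 — all composite.
So n = 62 is the smallest counterexample.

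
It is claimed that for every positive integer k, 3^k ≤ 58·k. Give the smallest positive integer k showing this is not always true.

k = 6

Check each positive integer k in order until 3^k > 58·k.
k = 1: 3^k = 3 and 58·k = 58, so 3 ≤ 58.
k = 2: 3^k = 9 and 58·k = 116, so 9 ≤ 116.
k = 3: 3^k = 27 and 58·k = 174, so 27 ≤ 174.
k = 4: 3^k = 81 and 58·k = 232, so 81 ≤ 232.
k = 5: 3^k = 243 and 58·k = 290, so 243 ≤ 290.
k = 6: 3^k = 729 and 58·k = 348, so 729 > 348.
Hence k = 6 is a counterexample.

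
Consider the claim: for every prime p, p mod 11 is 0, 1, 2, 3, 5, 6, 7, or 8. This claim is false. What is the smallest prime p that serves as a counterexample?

p = 31

For p = 2, 3, 5, 7, 11, 13, 17, 19, 23, 29 the conclusion holds.
p = 31: 31 mod 11 = 9 — not in {0, 1, 2, 3, 5, 6, 7, 8}.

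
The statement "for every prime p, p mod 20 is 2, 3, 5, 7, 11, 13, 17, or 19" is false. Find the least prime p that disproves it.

Check each prime p in order until the claim fails.
The first 9 eligible values, up to p = 23, all satisfy the conclusion.
p = 29: 29 mod 20 = 9 — not in {2, 3, 5, 7, 11, 13, 17, 19}.
Hence p = 29 is a counterexample.

p = 29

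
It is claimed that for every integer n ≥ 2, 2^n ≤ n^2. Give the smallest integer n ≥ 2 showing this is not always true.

Check each integer n ≥ 2 in order until 2^n > n^2.
n = 2: 2^n = 4 and n^2 = 4, so 4 ≤ 4.
n = 3: 2^n = 8 and n^2 = 9, so 8 ≤ 9.
n = 4: 2^n = 16 and n^2 = 16, so 16 ≤ 16.
n = 5: 2^n = 32 and n^2 = 25, so 32 > 25.

n = 5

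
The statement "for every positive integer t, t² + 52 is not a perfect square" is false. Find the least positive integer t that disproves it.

t = 12

We need the least positive integer t for which t² + 52 is a perfect square.
For t = 1, 2, 3, 4, …, 9, 10, 11 the conclusion holds.
t = 12: 12² + 52 = 196 = 14², a perfect square.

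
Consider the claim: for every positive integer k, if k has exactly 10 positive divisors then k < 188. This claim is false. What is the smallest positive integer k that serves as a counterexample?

For k = 48, 80, 112, 162, 176 the conclusion holds.
k = 208: τ(208) = 10; 208 ≥ 188.

k = 208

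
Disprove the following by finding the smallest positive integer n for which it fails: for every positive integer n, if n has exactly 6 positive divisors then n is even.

A counterexample is any positive integer n such that n has exactly 6 positive divisors but n is odd; we check each in order.
n = 12: divisors of 12: 1, 2, 3, 4, 6, 12; 12 is even.
n = 18: divisors of 18: 1, 2, 3, 6, 9, 18; 18 is even.
n = 20: divisors of 20: 1, 2, 4, 5, 10, 20; 20 is even.
n = 28: divisors of 28: 1, 2, 4, 7, 14, 28; 28 is even.
n = 32: divisors of 32: 1, 2, 4, 8, 16, 32; 32 is even.
n = 44: divisors of 44: 1, 2, 4, 11, 22, 44; 44 is even.
n = 45: divisors of 45: 1, 3, 5, 9, 15, 45; 45 is odd.
So n = 45 is the smallest counterexample.

n = 45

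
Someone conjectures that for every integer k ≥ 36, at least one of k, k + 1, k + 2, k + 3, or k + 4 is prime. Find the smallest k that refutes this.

k = 48

For k = 36, 37, 38, 39, …, 45, 46, 47 the conclusion holds.
k = 48: 48 = 2 × 24; 49 = 7 × 7; 50 = 2 × 25; 51 = 3 × 17; 52 = 2 × 26 — all composite.
Hence k = 48 is a counterexample.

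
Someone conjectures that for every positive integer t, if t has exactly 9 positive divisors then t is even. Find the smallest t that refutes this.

We need the least positive integer t for which t has exactly 9 positive divisors but t is odd.
t = 36: divisors of 36: 9 divisors; 36 is even.
t = 100: divisors of 100: 9 divisors; 100 is even.
t = 196: divisors of 196: 9 divisors; 196 is even.
t = 225: divisors of 225: 9 divisors; 225 is odd.

t = 225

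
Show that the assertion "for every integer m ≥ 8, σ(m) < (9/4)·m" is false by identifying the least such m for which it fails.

m = 12

A counterexample is any integer m ≥ 8 such that the claim fails; we check each in order.
For m = 8, 9, 10, 11 the conclusion holds.
m = 12: σ(12) = 28; 28 ≥ 27.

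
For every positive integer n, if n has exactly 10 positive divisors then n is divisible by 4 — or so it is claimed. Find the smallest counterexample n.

n = 162

For n = 48, 80, 112 the conclusion holds.
n = 162: τ(162) = 10; 162 mod 4 = 2.
Thus n = 162 disproves the claim, and no smaller n works.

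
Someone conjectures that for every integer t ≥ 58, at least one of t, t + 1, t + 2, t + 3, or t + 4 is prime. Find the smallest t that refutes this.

A counterexample is any integer t ≥ 58 such that t, t + 1, t + 2, t + 3, t + 4 are all composite; we check each in order.
t = 58: 59 is prime.
t = 59: 59 is prime.
t = 60: 61 is prime.
t = 61: 61 is prime.
t = 62: 62 = 2 × 31; 63 = 3 × 21; 64 = 2 × 32; 65 = 5 × 13; 66 = 2 × 33 — all composite.

t = 62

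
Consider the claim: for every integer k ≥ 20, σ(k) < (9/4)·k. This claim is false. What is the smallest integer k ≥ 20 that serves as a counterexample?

We need the least integer k ≥ 20 for which the claim fails.
k = 20: σ(20) = 42; 42 < 45.
k = 21: σ(21) = 32; 32 < 189/4.
k = 22: σ(22) = 36; 36 < 99/2.
k = 23: σ(23) = 24; 24 < 207/4.
k = 24: σ(24) = 60; 60 ≥ 54.

k = 24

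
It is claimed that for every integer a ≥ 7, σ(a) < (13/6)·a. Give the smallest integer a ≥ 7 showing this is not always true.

We need the least integer a ≥ 7 for which the claim fails.
For a = 7, 8, 9, 10, 11 the conclusion holds.
a = 12: σ(12) = 28; 28 ≥ 26.
So a = 12 is the smallest counterexample.

a = 12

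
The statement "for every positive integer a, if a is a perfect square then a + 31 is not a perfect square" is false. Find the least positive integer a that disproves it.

a = 225

Check each positive integer a in order until a is a perfect square but a + 31 is a perfect square.
For a = 1, 4, 9, 16, …, 144, 169, 196 the conclusion holds.
a = 225: 225 = 15² and 225 + 31 = 256 = 16².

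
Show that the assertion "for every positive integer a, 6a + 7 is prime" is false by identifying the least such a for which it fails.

a = 3

A counterexample is any positive integer a such that 6a + 7 is not prime; we check each in order.
For a = 1, 2 the conclusion holds.
a = 3: 6a + 7 = 25 = 5 × 5, composite.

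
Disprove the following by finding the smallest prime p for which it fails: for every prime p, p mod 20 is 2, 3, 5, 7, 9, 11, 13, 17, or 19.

We need the least prime p for which the claim fails.
For p = 2, 3, 5, 7, …, 29, 31, 37 the conclusion holds.
p = 41: 41 mod 20 = 1 — not in {2, 3, 5, 7, 9, 11, 13, 17, 19}.
So p = 41 is the smallest counterexample.

p = 41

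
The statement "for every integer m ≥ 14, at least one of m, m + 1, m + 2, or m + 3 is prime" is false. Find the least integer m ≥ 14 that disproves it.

m = 24

The first 10 eligible values, up to m = 23, all satisfy the conclusion.
m = 24: 24 = 2 × 12; 25 = 5 × 5; 26 = 2 × 13; 27 = 3 × 9 — all composite.
Thus m = 24 disproves the claim, and no smaller m works.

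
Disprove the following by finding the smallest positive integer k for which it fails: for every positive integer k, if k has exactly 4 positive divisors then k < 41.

k = 46

A counterexample is any positive integer k such that k has exactly 4 positive divisors but the claim fails; we check each in order.
The first 14 eligible values, up to k = 39, all satisfy the conclusion.
k = 46: τ(46) = 4; 46 ≥ 41.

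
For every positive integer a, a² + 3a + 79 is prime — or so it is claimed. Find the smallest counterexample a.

a = 5

A counterexample is any positive integer a such that a² + 3a + 79 is not prime; we check each in order.
For a = 1, 2, 3, 4 the conclusion holds.
a = 5: a² + 3a + 79 = 119 = 7 × 17, composite.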